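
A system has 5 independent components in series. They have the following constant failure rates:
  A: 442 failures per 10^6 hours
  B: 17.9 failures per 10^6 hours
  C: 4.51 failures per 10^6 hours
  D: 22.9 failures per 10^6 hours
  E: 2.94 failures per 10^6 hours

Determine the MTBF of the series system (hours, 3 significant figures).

2040

Series of exponential components: λ_sys = Σ λ_i
λ_sys = 0.000442 + 0.0000179 + 0.00000451 + 0.0000229 + 0.00000294 = 4.9025e-04 /h
MTBF = 1 / λ_sys = 2040 h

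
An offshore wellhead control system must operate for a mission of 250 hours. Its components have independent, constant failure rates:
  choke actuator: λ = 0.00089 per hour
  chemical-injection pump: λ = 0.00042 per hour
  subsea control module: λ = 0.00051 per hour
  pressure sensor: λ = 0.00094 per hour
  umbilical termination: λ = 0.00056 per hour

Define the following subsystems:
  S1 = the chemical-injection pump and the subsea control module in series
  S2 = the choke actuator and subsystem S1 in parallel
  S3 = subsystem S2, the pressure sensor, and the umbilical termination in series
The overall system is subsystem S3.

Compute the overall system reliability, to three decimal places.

R(choke actuator) = exp(−0.00089 × 250) = 0.80052
R(chemical-injection pump) = exp(−0.00042 × 250) = 0.90032
R(subsea control module) = exp(−0.00051 × 250) = 0.88029
R(pressure sensor) = exp(−0.00094 × 250) = 0.79057
R(umbilical termination) = exp(−0.00056 × 250) = 0.86936
Series (chemical-injection pump and subsea control module): 0.90032 × 0.88029 = 0.79254
Parallel (choke actuator and [0.79254]): 1 − (1 − 0.80052)(1 − 0.79254) = 0.95862
Series ([0.95862], pressure sensor, and umbilical termination): 0.95862 × 0.79057 × 0.86936 = 0.659

0.659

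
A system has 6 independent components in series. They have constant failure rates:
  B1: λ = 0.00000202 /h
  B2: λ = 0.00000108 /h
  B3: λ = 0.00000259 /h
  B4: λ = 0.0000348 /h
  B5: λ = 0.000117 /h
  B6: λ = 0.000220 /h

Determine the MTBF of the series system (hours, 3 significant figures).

Series of exponential components: λ_sys = Σ λ_i
λ_sys = 0.00000202 + 0.00000108 + 0.00000259 + 0.0000348 + 0.000117 + 0.000220 = 3.7749e-04 /h
MTBF = 1 / λ_sys = 2650 h

2650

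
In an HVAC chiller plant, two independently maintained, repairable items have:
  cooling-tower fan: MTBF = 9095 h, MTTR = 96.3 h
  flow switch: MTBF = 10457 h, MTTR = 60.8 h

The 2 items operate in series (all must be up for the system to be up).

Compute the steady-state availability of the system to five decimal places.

0.98380

A(cooling-tower fan) = MTBF/(MTBF+MTTR) = 9095/(9095+96.3) = 0.989523
A(flow switch) = MTBF/(MTBF+MTTR) = 10457/(10457+60.8) = 0.994219
Series availability: 0.989523 × 0.994219 = 0.98380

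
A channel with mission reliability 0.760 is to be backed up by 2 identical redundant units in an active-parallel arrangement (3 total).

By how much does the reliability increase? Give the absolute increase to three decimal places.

0.226

R_before = 0.760
R_after = 1 − (1 − 0.760)^3 = 0.986
ΔR = 0.986 − 0.760 = 0.226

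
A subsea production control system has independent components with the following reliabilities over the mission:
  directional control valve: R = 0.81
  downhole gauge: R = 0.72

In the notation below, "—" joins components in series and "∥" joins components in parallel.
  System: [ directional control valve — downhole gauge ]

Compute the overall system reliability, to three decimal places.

0.583

Series (directional control valve and downhole gauge): 0.81000 × 0.72000 = 0.583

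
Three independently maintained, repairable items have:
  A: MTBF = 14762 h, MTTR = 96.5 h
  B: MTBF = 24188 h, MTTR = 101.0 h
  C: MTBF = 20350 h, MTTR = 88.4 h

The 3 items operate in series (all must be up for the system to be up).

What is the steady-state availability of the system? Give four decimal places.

A(A) = MTBF/(MTBF+MTTR) = 14762/(14762+96.5) = 0.993505
A(B) = MTBF/(MTBF+MTTR) = 24188/(24188+101.0) = 0.995842
A(C) = MTBF/(MTBF+MTTR) = 20350/(20350+88.4) = 0.995675
Series availability: 0.993505 × 0.995842 × 0.995675 = 0.9851

0.9851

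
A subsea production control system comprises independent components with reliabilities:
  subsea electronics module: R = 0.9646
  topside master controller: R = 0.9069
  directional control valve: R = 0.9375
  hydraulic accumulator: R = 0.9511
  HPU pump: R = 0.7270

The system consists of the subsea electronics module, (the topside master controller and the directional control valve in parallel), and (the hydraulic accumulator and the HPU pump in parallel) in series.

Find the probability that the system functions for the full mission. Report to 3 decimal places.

Parallel (topside master controller and directional control valve): 1 − (1 − 0.90690)(1 − 0.93750) = 0.99418
Parallel (hydraulic accumulator and HPU pump): 1 − (1 − 0.95110)(1 − 0.72700) = 0.98665
Series (subsea electronics module, [0.99418], and [0.98665]): 0.96460 × 0.99418 × 0.98665 = 0.946

0.946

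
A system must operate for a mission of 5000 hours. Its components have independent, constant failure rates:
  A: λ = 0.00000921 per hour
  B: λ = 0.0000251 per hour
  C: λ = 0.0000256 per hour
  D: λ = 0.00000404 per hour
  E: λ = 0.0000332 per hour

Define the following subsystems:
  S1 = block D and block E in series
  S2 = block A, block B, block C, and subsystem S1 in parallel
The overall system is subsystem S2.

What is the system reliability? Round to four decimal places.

R(A) = exp(−0.00000921 × 5000) = 0.954994
R(B) = exp(−0.0000251 × 5000) = 0.882056
R(C) = exp(−0.0000256 × 5000) = 0.879853
R(D) = exp(−0.00000404 × 5000) = 0.980003
R(E) = exp(−0.0000332 × 5000) = 0.847046
Series (D and E): 0.980003 × 0.847046 = 0.830108
Parallel (A, B, C, and [0.830108]): 1 − (1 − 0.954994)(1 − 0.882056)(1 − 0.879853)(1 − 0.830108) = 0.9999

0.9999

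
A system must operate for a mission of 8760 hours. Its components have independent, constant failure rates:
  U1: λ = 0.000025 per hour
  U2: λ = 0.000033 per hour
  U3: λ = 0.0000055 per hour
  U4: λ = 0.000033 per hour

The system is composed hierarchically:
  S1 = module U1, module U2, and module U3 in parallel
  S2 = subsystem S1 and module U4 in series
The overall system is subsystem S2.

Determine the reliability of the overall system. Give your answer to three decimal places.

0.747

R(U1) = exp(−0.000025 × 8760) = 0.80332
R(U2) = exp(−0.000033 × 8760) = 0.74895
R(U3) = exp(−0.0000055 × 8760) = 0.95296
R(U4) = exp(−0.000033 × 8760) = 0.74895
Parallel (U1, U2, and U3): 1 − (1 − 0.80332)(1 − 0.74895)(1 − 0.95296) = 0.99768
Series ([0.99768] and U4): 0.99768 × 0.74895 = 0.747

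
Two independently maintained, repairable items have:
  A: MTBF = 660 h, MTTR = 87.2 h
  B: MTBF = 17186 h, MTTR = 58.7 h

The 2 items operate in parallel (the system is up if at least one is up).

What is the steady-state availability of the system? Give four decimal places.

A(A) = MTBF/(MTBF+MTTR) = 660/(660+87.2) = 0.883298
A(B) = MTBF/(MTBF+MTTR) = 17186/(17186+58.7) = 0.996596
Parallel availability: 1 − (1 − 0.883298)(1 − 0.996596) = 0.9996

0.9996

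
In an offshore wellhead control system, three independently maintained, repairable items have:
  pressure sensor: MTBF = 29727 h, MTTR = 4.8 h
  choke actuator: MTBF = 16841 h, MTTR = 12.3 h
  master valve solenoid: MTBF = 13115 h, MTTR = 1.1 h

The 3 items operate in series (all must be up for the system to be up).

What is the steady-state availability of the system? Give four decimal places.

0.9990

A(pressure sensor) = MTBF/(MTBF+MTTR) = 29727/(29727+4.8) = 0.999839
A(choke actuator) = MTBF/(MTBF+MTTR) = 16841/(16841+12.3) = 0.999270
A(master valve solenoid) = MTBF/(MTBF+MTTR) = 13115/(13115+1.1) = 0.999916
Series availability: 0.999839 × 0.999270 × 0.999916 = 0.9990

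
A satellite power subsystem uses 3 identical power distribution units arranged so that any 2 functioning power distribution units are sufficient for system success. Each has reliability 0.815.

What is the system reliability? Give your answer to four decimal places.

R = Σ_{i=2}^{3} C(3,i) p^i (1−p)^{3−i} with p = 0.815
C(3,2)·0.815^2·0.185^1 = 0.368645
C(3,3)·0.815^3·0.185^0 = 0.541343
Sum = 0.9100

0.9100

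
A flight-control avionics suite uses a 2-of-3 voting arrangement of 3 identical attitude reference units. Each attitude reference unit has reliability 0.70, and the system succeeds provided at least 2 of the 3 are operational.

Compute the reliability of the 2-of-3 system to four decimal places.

R = Σ_{i=2}^{3} C(3,i) p^i (1−p)^{3−i} with p = 0.70
C(3,2)·0.70^2·0.30^1 = 0.441000
C(3,3)·0.70^3·0.30^0 = 0.343000
Sum = 0.7840

0.7840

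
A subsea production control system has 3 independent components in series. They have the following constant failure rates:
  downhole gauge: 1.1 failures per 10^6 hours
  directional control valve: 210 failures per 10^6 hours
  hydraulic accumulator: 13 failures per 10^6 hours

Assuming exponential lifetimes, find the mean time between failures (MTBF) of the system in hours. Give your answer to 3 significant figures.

Series of exponential components: λ_sys = Σ λ_i
λ_sys = 0.0000011 + 0.00021 + 0.000013 = 2.2410e-04 /h
MTBF = 1 / λ_sys = 4460 h

4460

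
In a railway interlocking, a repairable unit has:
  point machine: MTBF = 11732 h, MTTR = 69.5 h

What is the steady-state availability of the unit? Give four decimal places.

0.9941

A(point machine) = MTBF/(MTBF+MTTR) = 11732/(11732+69.5) = 0.9941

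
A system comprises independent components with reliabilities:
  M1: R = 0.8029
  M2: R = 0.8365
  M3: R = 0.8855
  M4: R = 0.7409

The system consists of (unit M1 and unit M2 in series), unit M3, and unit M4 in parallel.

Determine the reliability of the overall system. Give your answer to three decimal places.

Series (M1 and M2): 0.80290 × 0.83650 = 0.67163
Parallel ([0.67163], M3, and M4): 1 − (1 − 0.67163)(1 − 0.88550)(1 − 0.74090) = 0.990

0.990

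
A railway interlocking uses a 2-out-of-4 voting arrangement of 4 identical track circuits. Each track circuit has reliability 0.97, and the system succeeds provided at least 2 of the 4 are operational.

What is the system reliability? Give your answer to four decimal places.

0.9999

R = Σ_{i=2}^{4} C(4,i) p^i (1−p)^{4−i} with p = 0.97
C(4,2)·0.97^2·0.03^2 = 0.005081
C(4,3)·0.97^3·0.03^1 = 0.109521
C(4,4)·0.97^4·0.03^0 = 0.885293
Sum = 0.9999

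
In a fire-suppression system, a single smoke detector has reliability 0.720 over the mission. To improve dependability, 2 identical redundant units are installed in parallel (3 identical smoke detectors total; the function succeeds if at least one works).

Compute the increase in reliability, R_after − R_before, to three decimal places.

0.258

R_before = 0.720
R_after = 1 − (1 − 0.720)^3 = 0.978
ΔR = 0.978 − 0.720 = 0.258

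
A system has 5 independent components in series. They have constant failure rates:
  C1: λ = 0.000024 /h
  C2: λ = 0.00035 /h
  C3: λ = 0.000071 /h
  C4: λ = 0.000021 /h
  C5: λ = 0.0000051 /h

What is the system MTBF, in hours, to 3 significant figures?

2120

Series of exponential components: λ_sys = Σ λ_i
λ_sys = 0.000024 + 0.00035 + 0.000071 + 0.000021 + 0.0000051 = 4.7110e-04 /h
MTBF = 1 / λ_sys = 2120 h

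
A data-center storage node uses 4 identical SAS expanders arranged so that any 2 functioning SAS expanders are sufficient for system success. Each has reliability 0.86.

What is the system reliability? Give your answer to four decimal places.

R = Σ_{i=2}^{4} C(4,i) p^i (1−p)^{4−i} with p = 0.86
C(4,2)·0.86^2·0.14^2 = 0.086977
C(4,3)·0.86^3·0.14^1 = 0.356191
C(4,4)·0.86^4·0.14^0 = 0.547008
Sum = 0.9902

0.9902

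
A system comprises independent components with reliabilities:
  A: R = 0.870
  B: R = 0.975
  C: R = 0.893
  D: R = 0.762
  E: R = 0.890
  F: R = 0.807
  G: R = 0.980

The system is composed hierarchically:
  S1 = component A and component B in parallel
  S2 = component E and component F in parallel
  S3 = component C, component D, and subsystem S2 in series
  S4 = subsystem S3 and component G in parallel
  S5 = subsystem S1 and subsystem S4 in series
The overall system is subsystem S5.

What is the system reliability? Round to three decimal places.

Parallel (A and B): 1 − (1 − 0.87000)(1 − 0.97500) = 0.99675
Parallel (E and F): 1 − (1 − 0.89000)(1 − 0.80700) = 0.97877
Series (C, D, and [0.97877]): 0.89300 × 0.76200 × 0.97877 = 0.66602
Parallel ([0.66602] and G): 1 − (1 − 0.66602)(1 − 0.98000) = 0.99332
Series ([0.99675] and [0.99332]): 0.99675 × 0.99332 = 0.990

0.990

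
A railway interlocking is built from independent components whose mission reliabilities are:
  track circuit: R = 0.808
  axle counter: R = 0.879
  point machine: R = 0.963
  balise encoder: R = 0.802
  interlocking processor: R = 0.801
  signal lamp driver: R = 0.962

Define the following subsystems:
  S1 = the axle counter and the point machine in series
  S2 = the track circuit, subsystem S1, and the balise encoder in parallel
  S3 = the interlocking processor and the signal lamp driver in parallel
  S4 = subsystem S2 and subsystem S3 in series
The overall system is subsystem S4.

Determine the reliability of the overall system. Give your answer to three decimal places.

0.987

Series (axle counter and point machine): 0.87900 × 0.96300 = 0.84648
Parallel (track circuit, [0.84648], and balise encoder): 1 − (1 − 0.80800)(1 − 0.84648)(1 − 0.80200) = 0.99416
Parallel (interlocking processor and signal lamp driver): 1 − (1 − 0.80100)(1 − 0.96200) = 0.99244
Series ([0.99416] and [0.99244]): 0.99416 × 0.99244 = 0.987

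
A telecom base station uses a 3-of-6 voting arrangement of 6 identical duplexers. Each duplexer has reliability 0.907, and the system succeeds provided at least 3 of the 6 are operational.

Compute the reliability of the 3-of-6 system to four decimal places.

R = Σ_{i=3}^{6} C(6,i) p^i (1−p)^{6−i} with p = 0.907
C(6,3)·0.907^3·0.093^3 = 0.012003
C(6,4)·0.907^4·0.093^2 = 0.087798
C(6,5)·0.907^5·0.093^1 = 0.342508
C(6,6)·0.907^6·0.093^0 = 0.556729
Sum = 0.9990

0.9990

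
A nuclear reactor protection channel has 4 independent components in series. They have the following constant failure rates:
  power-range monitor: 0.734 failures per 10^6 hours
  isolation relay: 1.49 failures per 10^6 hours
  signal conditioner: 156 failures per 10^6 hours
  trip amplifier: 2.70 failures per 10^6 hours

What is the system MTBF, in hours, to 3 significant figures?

Series of exponential components: λ_sys = Σ λ_i
λ_sys = 0.000000734 + 0.00000149 + 0.000156 + 0.00000270 = 1.6092e-04 /h
MTBF = 1 / λ_sys = 6210 h

6210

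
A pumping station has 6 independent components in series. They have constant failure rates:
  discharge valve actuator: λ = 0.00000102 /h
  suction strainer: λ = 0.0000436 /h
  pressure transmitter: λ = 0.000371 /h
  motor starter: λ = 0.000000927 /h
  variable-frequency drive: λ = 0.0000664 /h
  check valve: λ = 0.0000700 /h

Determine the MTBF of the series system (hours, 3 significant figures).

Series of exponential components: λ_sys = Σ λ_i
λ_sys = 0.00000102 + 0.0000436 + 0.000371 + 0.000000927 + 0.0000664 + 0.0000700 = 5.5295e-04 /h
MTBF = 1 / λ_sys = 1810 h

1810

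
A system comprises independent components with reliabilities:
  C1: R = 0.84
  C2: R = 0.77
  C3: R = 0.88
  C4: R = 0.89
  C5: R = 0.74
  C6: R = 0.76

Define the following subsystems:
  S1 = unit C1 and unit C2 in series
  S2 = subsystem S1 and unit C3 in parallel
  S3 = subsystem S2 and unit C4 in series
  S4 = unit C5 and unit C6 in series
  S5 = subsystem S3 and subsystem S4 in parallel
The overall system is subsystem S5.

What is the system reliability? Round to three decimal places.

Series (C1 and C2): 0.84000 × 0.77000 = 0.64680
Parallel ([0.64680] and C3): 1 − (1 − 0.64680)(1 − 0.88000) = 0.95762
Series ([0.95762] and C4): 0.95762 × 0.89000 = 0.85228
Series (C5 and C6): 0.74000 × 0.76000 = 0.56240
Parallel ([0.85228] and [0.56240]): 1 − (1 − 0.85228)(1 − 0.56240) = 0.935

0.935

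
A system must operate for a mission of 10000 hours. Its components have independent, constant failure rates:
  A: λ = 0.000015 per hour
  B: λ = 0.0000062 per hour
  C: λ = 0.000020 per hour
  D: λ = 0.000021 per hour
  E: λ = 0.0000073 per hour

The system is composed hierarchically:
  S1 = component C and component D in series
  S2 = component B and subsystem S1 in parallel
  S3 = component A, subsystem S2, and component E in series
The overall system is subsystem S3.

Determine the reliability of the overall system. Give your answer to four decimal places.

0.7839

R(A) = exp(−0.000015 × 10000) = 0.860708
R(B) = exp(−0.0000062 × 10000) = 0.939883
R(C) = exp(−0.000020 × 10000) = 0.818731
R(D) = exp(−0.000021 × 10000) = 0.810584
R(E) = exp(−0.0000073 × 10000) = 0.929601
Series (C and D): 0.818731 × 0.810584 = 0.663650
Parallel (B and [0.663650]): 1 − (1 − 0.939883)(1 − 0.663650) = 0.979780
Series (A, [0.979780], and E): 0.860708 × 0.979780 × 0.929601 = 0.7839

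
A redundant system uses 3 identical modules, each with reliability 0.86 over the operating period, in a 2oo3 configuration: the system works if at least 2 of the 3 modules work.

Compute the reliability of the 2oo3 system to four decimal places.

0.9467

R = Σ_{i=2}^{3} C(3,i) p^i (1−p)^{3−i} with p = 0.86
C(3,2)·0.86^2·0.14^1 = 0.310632
C(3,3)·0.86^3·0.14^0 = 0.636056
Sum = 0.9467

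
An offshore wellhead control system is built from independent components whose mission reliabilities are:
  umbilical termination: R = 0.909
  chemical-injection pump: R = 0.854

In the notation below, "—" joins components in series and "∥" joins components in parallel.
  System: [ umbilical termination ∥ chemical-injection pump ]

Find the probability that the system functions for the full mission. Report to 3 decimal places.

Parallel (umbilical termination and chemical-injection pump): 1 − (1 − 0.90900)(1 − 0.85400) = 0.987

0.987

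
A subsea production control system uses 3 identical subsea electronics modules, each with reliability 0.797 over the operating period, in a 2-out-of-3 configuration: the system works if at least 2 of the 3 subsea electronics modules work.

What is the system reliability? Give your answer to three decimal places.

0.893

R = Σ_{i=2}^{3} C(3,i) p^i (1−p)^{3−i} with p = 0.797
C(3,2)·0.797^2·0.203^1 = 0.38684
C(3,3)·0.797^3·0.203^0 = 0.50626
Sum = 0.893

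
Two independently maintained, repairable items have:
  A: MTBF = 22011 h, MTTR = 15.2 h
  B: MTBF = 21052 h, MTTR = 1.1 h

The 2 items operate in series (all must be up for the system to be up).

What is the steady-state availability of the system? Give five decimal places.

A(A) = MTBF/(MTBF+MTTR) = 22011/(22011+15.2) = 0.999310
A(B) = MTBF/(MTBF+MTTR) = 21052/(21052+1.1) = 0.999948
Series availability: 0.999310 × 0.999948 = 0.99926

0.99926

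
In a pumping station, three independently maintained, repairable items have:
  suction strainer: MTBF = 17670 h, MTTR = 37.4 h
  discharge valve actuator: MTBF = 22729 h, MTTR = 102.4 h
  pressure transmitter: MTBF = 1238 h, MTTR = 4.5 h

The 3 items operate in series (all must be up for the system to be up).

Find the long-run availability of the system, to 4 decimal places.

A(suction strainer) = MTBF/(MTBF+MTTR) = 17670/(17670+37.4) = 0.997888
A(discharge valve actuator) = MTBF/(MTBF+MTTR) = 22729/(22729+102.4) = 0.995515
A(pressure transmitter) = MTBF/(MTBF+MTTR) = 1238/(1238+4.5) = 0.996378
Series availability: 0.997888 × 0.995515 × 0.996378 = 0.9898

0.9898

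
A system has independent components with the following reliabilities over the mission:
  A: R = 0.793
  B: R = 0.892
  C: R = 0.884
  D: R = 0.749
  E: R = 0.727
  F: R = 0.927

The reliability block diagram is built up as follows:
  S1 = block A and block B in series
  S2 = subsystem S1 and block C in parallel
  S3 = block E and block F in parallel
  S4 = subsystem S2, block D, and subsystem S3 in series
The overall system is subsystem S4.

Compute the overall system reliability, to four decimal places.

Series (A and B): 0.793000 × 0.892000 = 0.707356
Parallel ([0.707356] and C): 1 − (1 − 0.707356)(1 − 0.884000) = 0.966053
Parallel (E and F): 1 − (1 − 0.727000)(1 − 0.927000) = 0.980071
Series ([0.966053], D, and [0.980071]): 0.966053 × 0.749000 × 0.980071 = 0.7092

0.7092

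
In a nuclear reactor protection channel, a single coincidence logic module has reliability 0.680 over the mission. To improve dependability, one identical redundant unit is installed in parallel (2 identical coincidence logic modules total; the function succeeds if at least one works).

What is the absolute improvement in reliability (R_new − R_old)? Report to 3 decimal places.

R_before = 0.680
R_after = 1 − (1 − 0.680)^2 = 0.898
ΔR = 0.898 − 0.680 = 0.218

0.218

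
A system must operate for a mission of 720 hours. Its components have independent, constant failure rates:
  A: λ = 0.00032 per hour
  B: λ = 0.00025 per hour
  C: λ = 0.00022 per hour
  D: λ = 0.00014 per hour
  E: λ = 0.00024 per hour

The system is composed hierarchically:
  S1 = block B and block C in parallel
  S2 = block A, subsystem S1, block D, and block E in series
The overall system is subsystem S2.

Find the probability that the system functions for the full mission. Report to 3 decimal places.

R(A) = exp(−0.00032 × 720) = 0.79422
R(B) = exp(−0.00025 × 720) = 0.83527
R(C) = exp(−0.00022 × 720) = 0.85351
R(D) = exp(−0.00014 × 720) = 0.90411
R(E) = exp(−0.00024 × 720) = 0.84131
Parallel (B and C): 1 − (1 − 0.83527)(1 − 0.85351) = 0.97587
Series (A, [0.97587], D, and E): 0.79422 × 0.97587 × 0.90411 × 0.84131 = 0.590

0.590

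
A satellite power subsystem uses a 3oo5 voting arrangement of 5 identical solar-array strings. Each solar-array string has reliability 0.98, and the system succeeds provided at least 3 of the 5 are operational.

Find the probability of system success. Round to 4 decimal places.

0.9999

R = Σ_{i=3}^{5} C(5,i) p^i (1−p)^{5−i} with p = 0.98
C(5,3)·0.98^3·0.02^2 = 0.003765
C(5,4)·0.98^4·0.02^1 = 0.092237
C(5,5)·0.98^5·0.02^0 = 0.903921
Sum = 0.9999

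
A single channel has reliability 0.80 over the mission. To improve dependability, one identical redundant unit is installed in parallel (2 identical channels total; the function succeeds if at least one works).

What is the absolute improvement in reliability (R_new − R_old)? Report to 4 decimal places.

0.1600

R_before = 0.80
R_after = 1 − (1 − 0.80)^2 = 0.9600
ΔR = 0.9600 − 0.80 = 0.1600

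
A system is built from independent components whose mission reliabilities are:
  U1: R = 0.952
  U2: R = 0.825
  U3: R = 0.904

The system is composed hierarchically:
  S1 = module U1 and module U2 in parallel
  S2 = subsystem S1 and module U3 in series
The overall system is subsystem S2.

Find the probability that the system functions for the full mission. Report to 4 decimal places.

0.8964

Parallel (U1 and U2): 1 − (1 − 0.952000)(1 − 0.825000) = 0.991600
Series ([0.991600] and U3): 0.991600 × 0.904000 = 0.8964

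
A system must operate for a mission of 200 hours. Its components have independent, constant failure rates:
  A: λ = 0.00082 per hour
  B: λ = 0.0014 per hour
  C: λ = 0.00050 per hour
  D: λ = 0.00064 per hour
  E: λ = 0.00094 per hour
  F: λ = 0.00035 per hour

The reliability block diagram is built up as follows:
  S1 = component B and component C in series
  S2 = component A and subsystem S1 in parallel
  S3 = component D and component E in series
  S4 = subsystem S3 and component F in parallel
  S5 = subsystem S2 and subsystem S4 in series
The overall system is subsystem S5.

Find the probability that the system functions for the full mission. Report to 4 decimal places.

0.9347

R(A) = exp(−0.00082 × 200) = 0.848742
R(B) = exp(−0.0014 × 200) = 0.755784
R(C) = exp(−0.00050 × 200) = 0.904837
R(D) = exp(−0.00064 × 200) = 0.879853
R(E) = exp(−0.00094 × 200) = 0.828615
R(F) = exp(−0.00035 × 200) = 0.932394
Series (B and C): 0.755784 × 0.904837 = 0.683861
Parallel (A and [0.683861]): 1 − (1 − 0.848742)(1 − 0.683861) = 0.952181
Series (D and E): 0.879853 × 0.828615 = 0.729059
Parallel ([0.729059] and F): 1 − (1 − 0.729059)(1 − 0.932394) = 0.981683
Series ([0.952181] and [0.981683]): 0.952181 × 0.981683 = 0.9347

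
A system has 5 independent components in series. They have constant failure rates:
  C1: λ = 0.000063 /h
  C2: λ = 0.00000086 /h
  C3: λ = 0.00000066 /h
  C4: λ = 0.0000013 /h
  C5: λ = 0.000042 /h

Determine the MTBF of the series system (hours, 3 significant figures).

9270

Series of exponential components: λ_sys = Σ λ_i
λ_sys = 0.000063 + 0.00000086 + 0.00000066 + 0.0000013 + 0.000042 = 1.0782e-04 /h
MTBF = 1 / λ_sys = 9270 h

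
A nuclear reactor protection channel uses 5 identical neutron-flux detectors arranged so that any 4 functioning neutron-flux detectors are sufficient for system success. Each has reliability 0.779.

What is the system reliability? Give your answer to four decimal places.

R = Σ_{i=4}^{5} C(5,i) p^i (1−p)^{5−i} with p = 0.779
C(5,4)·0.779^4·0.221^1 = 0.406923
C(5,5)·0.779^5·0.221^0 = 0.286871
Sum = 0.6938

0.6938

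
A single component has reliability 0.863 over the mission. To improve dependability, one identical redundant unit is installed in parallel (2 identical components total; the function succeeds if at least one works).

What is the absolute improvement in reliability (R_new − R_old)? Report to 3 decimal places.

0.118

R_before = 0.863
R_after = 1 − (1 − 0.863)^2 = 0.981
ΔR = 0.981 − 0.863 = 0.118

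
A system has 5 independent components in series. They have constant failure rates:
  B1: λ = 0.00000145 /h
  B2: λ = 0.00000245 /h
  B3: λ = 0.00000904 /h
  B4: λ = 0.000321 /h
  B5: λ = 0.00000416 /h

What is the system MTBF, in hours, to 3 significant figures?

Series of exponential components: λ_sys = Σ λ_i
λ_sys = 0.00000145 + 0.00000245 + 0.00000904 + 0.000321 + 0.00000416 = 3.3810e-04 /h
MTBF = 1 / λ_sys = 2960 h

2960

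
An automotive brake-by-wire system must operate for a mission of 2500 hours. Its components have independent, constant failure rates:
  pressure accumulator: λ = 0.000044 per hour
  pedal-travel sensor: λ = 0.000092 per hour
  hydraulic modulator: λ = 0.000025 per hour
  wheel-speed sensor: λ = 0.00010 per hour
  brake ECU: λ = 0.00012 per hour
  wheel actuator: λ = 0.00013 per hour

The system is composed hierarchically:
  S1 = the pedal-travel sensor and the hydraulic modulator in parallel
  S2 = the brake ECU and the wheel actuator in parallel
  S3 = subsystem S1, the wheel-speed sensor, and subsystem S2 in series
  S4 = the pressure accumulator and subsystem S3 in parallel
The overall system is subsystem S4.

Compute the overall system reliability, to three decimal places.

0.970

R(pressure accumulator) = exp(−0.000044 × 2500) = 0.89583
R(pedal-travel sensor) = exp(−0.000092 × 2500) = 0.79453
R(hydraulic modulator) = exp(−0.000025 × 2500) = 0.93941
R(wheel-speed sensor) = exp(−0.00010 × 2500) = 0.77880
R(brake ECU) = exp(−0.00012 × 2500) = 0.74082
R(wheel actuator) = exp(−0.00013 × 2500) = 0.72253
Parallel (pedal-travel sensor and hydraulic modulator): 1 − (1 − 0.79453)(1 − 0.93941) = 0.98755
Parallel (brake ECU and wheel actuator): 1 − (1 − 0.74082)(1 − 0.72253) = 0.92809
Series ([0.98755], wheel-speed sensor, and [0.92809]): 0.98755 × 0.77880 × 0.92809 = 0.71380
Parallel (pressure accumulator and [0.71380]): 1 − (1 − 0.89583)(1 − 0.71380) = 0.970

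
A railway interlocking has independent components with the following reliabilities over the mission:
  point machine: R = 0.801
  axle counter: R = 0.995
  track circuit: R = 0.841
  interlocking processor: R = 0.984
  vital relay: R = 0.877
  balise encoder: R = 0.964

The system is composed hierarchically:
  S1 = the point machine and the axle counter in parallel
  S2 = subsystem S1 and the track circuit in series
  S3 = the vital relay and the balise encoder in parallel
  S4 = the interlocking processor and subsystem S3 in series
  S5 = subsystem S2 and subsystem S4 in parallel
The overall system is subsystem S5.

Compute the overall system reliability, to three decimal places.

Parallel (point machine and axle counter): 1 − (1 − 0.80100)(1 − 0.99500) = 0.99901
Series ([0.99901] and track circuit): 0.99901 × 0.84100 = 0.84017
Parallel (vital relay and balise encoder): 1 − (1 − 0.87700)(1 − 0.96400) = 0.99557
Series (interlocking processor and [0.99557]): 0.98400 × 0.99557 = 0.97964
Parallel ([0.84017] and [0.97964]): 1 − (1 − 0.84017)(1 − 0.97964) = 0.997

0.997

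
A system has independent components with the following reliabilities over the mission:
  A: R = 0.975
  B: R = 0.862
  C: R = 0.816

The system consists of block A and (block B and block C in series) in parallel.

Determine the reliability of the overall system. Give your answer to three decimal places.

0.993

Series (B and C): 0.86200 × 0.81600 = 0.70339
Parallel (A and [0.70339]): 1 − (1 − 0.97500)(1 − 0.70339) = 0.993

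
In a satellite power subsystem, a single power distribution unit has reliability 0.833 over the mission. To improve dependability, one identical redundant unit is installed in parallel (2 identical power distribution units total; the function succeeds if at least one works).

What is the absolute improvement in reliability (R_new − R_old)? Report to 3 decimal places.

R_before = 0.833
R_after = 1 − (1 − 0.833)^2 = 0.972
ΔR = 0.972 − 0.833 = 0.139

0.139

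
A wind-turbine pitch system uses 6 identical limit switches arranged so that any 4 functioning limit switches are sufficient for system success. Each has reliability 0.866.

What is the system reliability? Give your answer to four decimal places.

0.9649

R = Σ_{i=4}^{6} C(6,i) p^i (1−p)^{6−i} with p = 0.866
C(6,4)·0.866^4·0.134^2 = 0.151486
C(6,5)·0.866^5·0.134^1 = 0.391603
C(6,6)·0.866^6·0.134^0 = 0.421801
Sum = 0.9649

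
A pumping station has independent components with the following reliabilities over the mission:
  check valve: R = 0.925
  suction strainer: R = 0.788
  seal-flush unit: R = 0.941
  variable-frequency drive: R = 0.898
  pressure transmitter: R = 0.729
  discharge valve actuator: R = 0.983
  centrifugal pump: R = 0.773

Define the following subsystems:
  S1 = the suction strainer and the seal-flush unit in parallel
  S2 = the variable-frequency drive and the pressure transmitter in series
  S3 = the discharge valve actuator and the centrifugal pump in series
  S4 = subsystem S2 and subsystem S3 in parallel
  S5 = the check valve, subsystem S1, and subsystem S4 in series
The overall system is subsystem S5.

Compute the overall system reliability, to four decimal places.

Parallel (suction strainer and seal-flush unit): 1 − (1 − 0.788000)(1 − 0.941000) = 0.987492
Series (variable-frequency drive and pressure transmitter): 0.898000 × 0.729000 = 0.654642
Series (discharge valve actuator and centrifugal pump): 0.983000 × 0.773000 = 0.759859
Parallel ([0.654642] and [0.759859]): 1 − (1 − 0.654642)(1 − 0.759859) = 0.917065
Series (check valve, [0.987492], and [0.917065]): 0.925000 × 0.987492 × 0.917065 = 0.8377

0.8377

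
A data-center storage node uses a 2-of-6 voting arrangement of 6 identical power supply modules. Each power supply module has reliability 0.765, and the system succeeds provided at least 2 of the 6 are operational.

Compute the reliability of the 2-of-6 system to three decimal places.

0.997

R = Σ_{i=2}^{6} C(6,i) p^i (1−p)^{6−i} with p = 0.765
C(6,2)·0.765^2·0.235^4 = 0.02677
C(6,3)·0.765^3·0.235^3 = 0.11620
C(6,4)·0.765^4·0.235^2 = 0.28371
C(6,5)·0.765^5·0.235^1 = 0.36943
C(6,6)·0.765^6·0.235^0 = 0.20043
Sum = 0.997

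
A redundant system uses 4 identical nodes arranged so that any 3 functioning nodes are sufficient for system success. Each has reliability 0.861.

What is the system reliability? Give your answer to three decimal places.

R = Σ_{i=3}^{4} C(4,i) p^i (1−p)^{4−i} with p = 0.861
C(4,3)·0.861^3·0.139^1 = 0.35488
C(4,4)·0.861^4·0.139^0 = 0.54956
Sum = 0.904

0.904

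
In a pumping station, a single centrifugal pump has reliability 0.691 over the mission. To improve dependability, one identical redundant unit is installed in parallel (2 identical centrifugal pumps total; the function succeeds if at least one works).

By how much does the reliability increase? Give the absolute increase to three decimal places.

0.214

R_before = 0.691
R_after = 1 − (1 − 0.691)^2 = 0.905
ΔR = 0.905 − 0.691 = 0.214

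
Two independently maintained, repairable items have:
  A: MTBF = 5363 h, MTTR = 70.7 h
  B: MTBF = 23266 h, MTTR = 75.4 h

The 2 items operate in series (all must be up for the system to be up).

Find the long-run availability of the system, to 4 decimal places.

A(A) = MTBF/(MTBF+MTTR) = 5363/(5363+70.7) = 0.986989
A(B) = MTBF/(MTBF+MTTR) = 23266/(23266+75.4) = 0.996770
Series availability: 0.986989 × 0.996770 = 0.9838

0.9838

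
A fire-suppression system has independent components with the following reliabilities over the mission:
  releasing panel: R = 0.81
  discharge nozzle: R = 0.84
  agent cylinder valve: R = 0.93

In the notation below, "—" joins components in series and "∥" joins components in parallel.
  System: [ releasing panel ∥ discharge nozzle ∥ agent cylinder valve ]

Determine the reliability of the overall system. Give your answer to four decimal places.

Parallel (releasing panel, discharge nozzle, and agent cylinder valve): 1 − (1 − 0.810000)(1 − 0.840000)(1 − 0.930000) = 0.9979

0.9979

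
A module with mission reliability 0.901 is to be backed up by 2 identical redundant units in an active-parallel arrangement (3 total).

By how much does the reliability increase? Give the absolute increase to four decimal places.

0.0980

R_before = 0.901
R_after = 1 − (1 − 0.901)^3 = 0.9990
ΔR = 0.9990 − 0.901 = 0.0980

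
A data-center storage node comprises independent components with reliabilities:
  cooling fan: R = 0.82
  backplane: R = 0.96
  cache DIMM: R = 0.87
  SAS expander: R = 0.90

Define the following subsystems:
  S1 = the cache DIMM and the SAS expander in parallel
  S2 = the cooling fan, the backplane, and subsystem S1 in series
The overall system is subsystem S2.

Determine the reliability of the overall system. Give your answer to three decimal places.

0.777

Parallel (cache DIMM and SAS expander): 1 − (1 − 0.87000)(1 − 0.90000) = 0.98700
Series (cooling fan, backplane, and [0.98700]): 0.82000 × 0.96000 × 0.98700 = 0.777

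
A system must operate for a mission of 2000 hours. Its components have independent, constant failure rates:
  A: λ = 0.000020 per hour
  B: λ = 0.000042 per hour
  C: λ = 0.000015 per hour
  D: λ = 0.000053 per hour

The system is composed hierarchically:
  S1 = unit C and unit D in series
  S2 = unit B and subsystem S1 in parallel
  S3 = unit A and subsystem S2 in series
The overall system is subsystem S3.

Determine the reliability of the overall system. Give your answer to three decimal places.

0.951

R(A) = exp(−0.000020 × 2000) = 0.96079
R(B) = exp(−0.000042 × 2000) = 0.91943
R(C) = exp(−0.000015 × 2000) = 0.97045
R(D) = exp(−0.000053 × 2000) = 0.89942
Series (C and D): 0.97045 × 0.89942 = 0.87284
Parallel (B and [0.87284]): 1 − (1 − 0.91943)(1 − 0.87284) = 0.98975
Series (A and [0.98975]): 0.96079 × 0.98975 = 0.951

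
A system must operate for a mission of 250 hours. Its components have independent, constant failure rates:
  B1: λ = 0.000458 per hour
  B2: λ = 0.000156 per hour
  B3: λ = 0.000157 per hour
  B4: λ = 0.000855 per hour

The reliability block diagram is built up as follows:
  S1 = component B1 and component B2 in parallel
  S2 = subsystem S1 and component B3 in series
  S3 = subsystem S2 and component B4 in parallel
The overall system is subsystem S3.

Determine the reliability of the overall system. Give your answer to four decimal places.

R(B1) = exp(−0.000458 × 250) = 0.891812
R(B2) = exp(−0.000156 × 250) = 0.961751
R(B3) = exp(−0.000157 × 250) = 0.961510
R(B4) = exp(−0.000855 × 250) = 0.807550
Parallel (B1 and B2): 1 − (1 − 0.891812)(1 − 0.961751) = 0.995862
Series ([0.995862] and B3): 0.995862 × 0.961510 = 0.957531
Parallel ([0.957531] and B4): 1 − (1 − 0.957531)(1 − 0.807550) = 0.9918

0.9918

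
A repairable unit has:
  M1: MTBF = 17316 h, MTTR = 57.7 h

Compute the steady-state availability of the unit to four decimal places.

0.9967

A(M1) = MTBF/(MTBF+MTTR) = 17316/(17316+57.7) = 0.9967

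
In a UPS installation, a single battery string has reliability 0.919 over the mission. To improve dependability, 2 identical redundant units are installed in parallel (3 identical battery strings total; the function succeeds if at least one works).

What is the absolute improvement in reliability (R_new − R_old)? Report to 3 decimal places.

0.080

R_before = 0.919
R_after = 1 − (1 − 0.919)^3 = 0.999
ΔR = 0.999 − 0.919 = 0.080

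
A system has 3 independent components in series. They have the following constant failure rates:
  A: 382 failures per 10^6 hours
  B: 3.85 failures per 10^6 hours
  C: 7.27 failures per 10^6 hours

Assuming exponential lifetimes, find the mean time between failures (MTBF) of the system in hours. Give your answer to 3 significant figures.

2540

Series of exponential components: λ_sys = Σ λ_i
λ_sys = 0.000382 + 0.00000385 + 0.00000727 = 3.9312e-04 /h
MTBF = 1 / λ_sys = 2540 h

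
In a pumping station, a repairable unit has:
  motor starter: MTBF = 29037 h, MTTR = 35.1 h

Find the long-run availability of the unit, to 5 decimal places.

0.99879

A(motor starter) = MTBF/(MTBF+MTTR) = 29037/(29037+35.1) = 0.99879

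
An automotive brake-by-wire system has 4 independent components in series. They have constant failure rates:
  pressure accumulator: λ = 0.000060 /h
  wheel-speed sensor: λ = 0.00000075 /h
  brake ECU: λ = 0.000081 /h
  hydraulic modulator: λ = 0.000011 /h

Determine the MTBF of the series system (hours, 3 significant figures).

6550

Series of exponential components: λ_sys = Σ λ_i
λ_sys = 0.000060 + 0.00000075 + 0.000081 + 0.000011 = 1.5275e-04 /h
MTBF = 1 / λ_sys = 6550 h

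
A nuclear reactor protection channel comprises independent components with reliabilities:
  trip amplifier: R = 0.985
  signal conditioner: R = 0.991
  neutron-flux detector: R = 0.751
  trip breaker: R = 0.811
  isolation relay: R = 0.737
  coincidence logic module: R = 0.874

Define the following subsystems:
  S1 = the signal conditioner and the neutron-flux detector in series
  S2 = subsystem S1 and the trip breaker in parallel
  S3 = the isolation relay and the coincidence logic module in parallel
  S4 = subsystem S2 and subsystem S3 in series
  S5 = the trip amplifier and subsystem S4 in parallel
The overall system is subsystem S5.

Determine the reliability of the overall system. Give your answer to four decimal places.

Series (signal conditioner and neutron-flux detector): 0.991000 × 0.751000 = 0.744241
Parallel ([0.744241] and trip breaker): 1 − (1 − 0.744241)(1 − 0.811000) = 0.951662
Parallel (isolation relay and coincidence logic module): 1 − (1 − 0.737000)(1 − 0.874000) = 0.966862
Series ([0.951662] and [0.966862]): 0.951662 × 0.966862 = 0.920126
Parallel (trip amplifier and [0.920126]): 1 − (1 − 0.985000)(1 − 0.920126) = 0.9988

0.9988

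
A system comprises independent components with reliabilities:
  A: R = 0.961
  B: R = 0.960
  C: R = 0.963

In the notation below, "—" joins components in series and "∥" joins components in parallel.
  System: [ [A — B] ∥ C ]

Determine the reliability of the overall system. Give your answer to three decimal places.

Series (A and B): 0.96100 × 0.96000 = 0.92256
Parallel ([0.92256] and C): 1 − (1 − 0.92256)(1 − 0.96300) = 0.997

0.997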